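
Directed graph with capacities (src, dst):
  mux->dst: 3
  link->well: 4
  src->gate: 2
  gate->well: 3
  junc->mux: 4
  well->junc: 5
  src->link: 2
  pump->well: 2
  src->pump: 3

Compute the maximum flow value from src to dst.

3

Augment src->link->well->junc->mux->dst: bottleneck 2. Total 2.
Augment src->gate->well->junc->mux->dst: bottleneck 1. Total 3.
No augmenting path remains in the residual graph.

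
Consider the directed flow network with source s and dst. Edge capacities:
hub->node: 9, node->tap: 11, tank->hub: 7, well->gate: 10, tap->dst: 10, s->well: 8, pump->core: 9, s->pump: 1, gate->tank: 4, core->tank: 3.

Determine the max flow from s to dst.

5

Augment s->well->gate->tank->hub->node->tap->dst: bottleneck 4. Total 4.
Augment s->pump->core->tank->hub->node->tap->dst: bottleneck 1. Total 5.
No augmenting path remains in the residual graph.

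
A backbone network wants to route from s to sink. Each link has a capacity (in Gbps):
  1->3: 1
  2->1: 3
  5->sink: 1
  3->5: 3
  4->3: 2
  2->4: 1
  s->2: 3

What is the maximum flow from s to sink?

1

Augment s->2->4->3->5->sink: bottleneck 1. Total 1.
No augmenting path remains in the residual graph.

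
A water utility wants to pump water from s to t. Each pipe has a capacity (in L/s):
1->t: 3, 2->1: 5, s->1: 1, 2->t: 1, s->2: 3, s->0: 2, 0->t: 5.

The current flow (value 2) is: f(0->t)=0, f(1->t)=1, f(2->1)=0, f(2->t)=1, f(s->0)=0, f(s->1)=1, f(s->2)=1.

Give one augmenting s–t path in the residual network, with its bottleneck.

s->0->t, bottleneck 2

Residual along s->0->t: s->0: 2, 0->t: 5.
Bottleneck = min = 2.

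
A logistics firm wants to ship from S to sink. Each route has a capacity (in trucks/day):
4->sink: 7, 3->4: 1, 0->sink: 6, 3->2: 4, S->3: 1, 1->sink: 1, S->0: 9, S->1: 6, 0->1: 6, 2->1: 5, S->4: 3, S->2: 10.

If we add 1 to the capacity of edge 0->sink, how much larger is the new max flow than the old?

Original max flow = 11.
After raising cap(0->sink), augmenting paths through that edge carry 1 more unit.
New max flow = 12. Increase = 1.

1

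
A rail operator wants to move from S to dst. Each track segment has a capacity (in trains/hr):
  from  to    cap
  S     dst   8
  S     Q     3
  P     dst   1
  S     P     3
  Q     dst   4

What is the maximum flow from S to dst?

12

Augment S->dst: bottleneck 8. Total 8.
Augment S->P->dst: bottleneck 1. Total 9.
Augment S->Q->dst: bottleneck 3. Total 12.
No augmenting path remains in the residual graph.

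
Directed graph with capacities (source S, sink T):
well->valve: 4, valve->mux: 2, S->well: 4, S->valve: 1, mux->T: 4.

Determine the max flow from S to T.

2

Augment S->valve->mux->T: bottleneck 1. Total 1.
Augment S->well->valve->mux->T: bottleneck 1. Total 2.
No augmenting path remains in the residual graph.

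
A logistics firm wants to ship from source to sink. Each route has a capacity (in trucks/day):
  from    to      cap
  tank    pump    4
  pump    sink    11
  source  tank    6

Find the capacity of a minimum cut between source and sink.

4

Max flow = 4 (via 1 augmenting path).
In the residual at optimum, the set reachable from source is {source, tank}.
Cut edges: tank->pump (cap 4). Sum = 4.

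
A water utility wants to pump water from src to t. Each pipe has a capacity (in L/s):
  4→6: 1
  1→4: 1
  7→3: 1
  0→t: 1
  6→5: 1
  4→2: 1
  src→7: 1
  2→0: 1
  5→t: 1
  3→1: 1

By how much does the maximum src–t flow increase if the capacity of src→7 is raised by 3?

Original max flow = 1.
Even with extra capacity on src→7, another cut of capacity 1 remains binding.
New max flow = 1. Increase = 0.

0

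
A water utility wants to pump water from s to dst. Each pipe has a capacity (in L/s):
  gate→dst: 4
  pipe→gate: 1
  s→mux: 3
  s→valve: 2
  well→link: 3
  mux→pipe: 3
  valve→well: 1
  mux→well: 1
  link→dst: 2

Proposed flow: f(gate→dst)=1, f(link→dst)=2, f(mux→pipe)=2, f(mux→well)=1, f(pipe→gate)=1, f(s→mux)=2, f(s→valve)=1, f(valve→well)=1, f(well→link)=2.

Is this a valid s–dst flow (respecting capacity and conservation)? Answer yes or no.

Conservation fails at mux: inflow 2 ≠ outflow 3.

No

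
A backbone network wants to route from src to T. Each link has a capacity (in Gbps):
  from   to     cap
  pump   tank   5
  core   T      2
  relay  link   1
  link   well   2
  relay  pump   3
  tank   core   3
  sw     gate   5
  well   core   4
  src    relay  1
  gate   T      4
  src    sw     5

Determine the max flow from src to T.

5

Augment src->sw->gate->T: bottleneck 4. Total 4.
Augment src->relay->pump->tank->core->T: bottleneck 1. Total 5.
No augmenting path remains in the residual graph.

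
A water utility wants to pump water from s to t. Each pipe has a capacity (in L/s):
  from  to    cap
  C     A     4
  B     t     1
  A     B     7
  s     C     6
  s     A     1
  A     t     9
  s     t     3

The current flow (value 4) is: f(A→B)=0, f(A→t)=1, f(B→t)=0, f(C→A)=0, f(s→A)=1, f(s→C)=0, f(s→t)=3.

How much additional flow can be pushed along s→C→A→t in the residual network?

4

Residual capacities along the path: s→C: 6, C→A: 4, A→t: 8.
Minimum is 4.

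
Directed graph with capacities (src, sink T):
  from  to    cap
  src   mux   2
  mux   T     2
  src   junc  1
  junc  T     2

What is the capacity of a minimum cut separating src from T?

Max flow = 3 (via 2 augmenting paths).
In the residual at optimum, the set reachable from src is {src}.
Cut edges: src->mux (cap 2), src->junc (cap 1). Sum = 3.

3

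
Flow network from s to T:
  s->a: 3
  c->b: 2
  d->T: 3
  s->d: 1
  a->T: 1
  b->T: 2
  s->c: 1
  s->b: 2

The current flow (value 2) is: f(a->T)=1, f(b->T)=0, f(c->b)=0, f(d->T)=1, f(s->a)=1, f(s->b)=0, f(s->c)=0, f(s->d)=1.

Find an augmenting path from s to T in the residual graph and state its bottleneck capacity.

Residual along s->b->T: s->b: 2, b->T: 2.
Bottleneck = min = 2.

s->b->T, bottleneck 2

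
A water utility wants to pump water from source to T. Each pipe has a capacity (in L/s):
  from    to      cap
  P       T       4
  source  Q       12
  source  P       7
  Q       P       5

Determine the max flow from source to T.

4

Augment source->P->T: bottleneck 4. Total 4.
No augmenting path remains in the residual graph.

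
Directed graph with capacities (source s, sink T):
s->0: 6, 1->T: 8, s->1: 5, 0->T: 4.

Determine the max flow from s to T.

Augment s->0->T: bottleneck 4. Total 4.
Augment s->1->T: bottleneck 5. Total 9.
No augmenting path remains in the residual graph.

9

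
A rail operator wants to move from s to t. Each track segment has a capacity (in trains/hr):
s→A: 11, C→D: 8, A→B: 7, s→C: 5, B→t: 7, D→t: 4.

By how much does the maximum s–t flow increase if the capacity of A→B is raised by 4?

0

Original max flow = 11.
Even with extra capacity on A→B, another cut of capacity 11 remains binding.
New max flow = 11. Increase = 0.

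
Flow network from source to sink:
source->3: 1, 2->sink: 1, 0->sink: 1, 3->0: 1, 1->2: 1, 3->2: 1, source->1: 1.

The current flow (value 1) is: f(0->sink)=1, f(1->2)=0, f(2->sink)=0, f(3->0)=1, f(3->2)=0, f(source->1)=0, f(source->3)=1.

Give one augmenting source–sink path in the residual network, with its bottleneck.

Residual along source->1->2->sink: source->1: 1, 1->2: 1, 2->sink: 1.
Bottleneck = min = 1.

source->1->2->sink, bottleneck 1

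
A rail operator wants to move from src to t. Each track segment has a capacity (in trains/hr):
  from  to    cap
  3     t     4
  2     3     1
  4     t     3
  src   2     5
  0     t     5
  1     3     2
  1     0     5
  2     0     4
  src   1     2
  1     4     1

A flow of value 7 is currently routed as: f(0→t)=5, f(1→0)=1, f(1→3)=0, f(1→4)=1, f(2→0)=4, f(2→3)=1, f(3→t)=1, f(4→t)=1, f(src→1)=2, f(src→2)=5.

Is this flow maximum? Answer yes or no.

Residual reachable from src: {src}; t is not reachable.
Saturated cut: src→1, src→2 with total capacity 7 = current flow value. Flow is maximum.

Yes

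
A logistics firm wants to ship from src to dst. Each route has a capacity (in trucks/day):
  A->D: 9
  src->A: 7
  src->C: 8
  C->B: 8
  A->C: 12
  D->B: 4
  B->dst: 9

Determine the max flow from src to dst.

9

Augment src->C->B->dst: bottleneck 8. Total 8.
Augment src->A->D->B->dst: bottleneck 1. Total 9.
No augmenting path remains in the residual graph.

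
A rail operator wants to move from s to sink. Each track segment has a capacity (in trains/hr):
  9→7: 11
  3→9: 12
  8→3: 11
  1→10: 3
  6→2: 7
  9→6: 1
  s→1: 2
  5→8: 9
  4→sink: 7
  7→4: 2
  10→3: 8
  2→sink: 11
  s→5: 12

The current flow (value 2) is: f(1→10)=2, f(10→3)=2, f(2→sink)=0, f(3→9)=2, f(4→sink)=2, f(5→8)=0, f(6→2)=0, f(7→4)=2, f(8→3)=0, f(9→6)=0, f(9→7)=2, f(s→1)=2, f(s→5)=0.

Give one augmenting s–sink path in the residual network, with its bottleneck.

s→5→8→3→9→6→2→sink, bottleneck 1

Residual along s→5→8→3→9→6→2→sink: s→5: 12, 5→8: 9, 8→3: 11, 3→9: 10, 9→6: 1, 6→2: 7, 2→sink: 11.
Bottleneck = min = 1.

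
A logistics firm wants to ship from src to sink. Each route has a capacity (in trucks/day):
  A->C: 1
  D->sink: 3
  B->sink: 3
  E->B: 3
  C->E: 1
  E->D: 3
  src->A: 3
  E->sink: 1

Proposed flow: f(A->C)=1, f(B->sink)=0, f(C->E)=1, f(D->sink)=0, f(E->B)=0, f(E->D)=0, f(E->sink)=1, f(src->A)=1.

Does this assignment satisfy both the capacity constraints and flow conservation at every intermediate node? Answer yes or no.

Yes

Every edge has 0 ≤ f(e) ≤ cap(e).
At each intermediate node, inflow equals outflow.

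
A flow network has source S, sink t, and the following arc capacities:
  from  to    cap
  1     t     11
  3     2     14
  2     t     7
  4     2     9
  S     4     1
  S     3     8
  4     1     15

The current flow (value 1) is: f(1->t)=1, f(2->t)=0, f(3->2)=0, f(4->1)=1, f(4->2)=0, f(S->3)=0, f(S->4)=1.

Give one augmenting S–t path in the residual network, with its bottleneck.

S->3->2->t, bottleneck 7

Residual along S->3->2->t: S->3: 8, 3->2: 14, 2->t: 7.
Bottleneck = min = 7.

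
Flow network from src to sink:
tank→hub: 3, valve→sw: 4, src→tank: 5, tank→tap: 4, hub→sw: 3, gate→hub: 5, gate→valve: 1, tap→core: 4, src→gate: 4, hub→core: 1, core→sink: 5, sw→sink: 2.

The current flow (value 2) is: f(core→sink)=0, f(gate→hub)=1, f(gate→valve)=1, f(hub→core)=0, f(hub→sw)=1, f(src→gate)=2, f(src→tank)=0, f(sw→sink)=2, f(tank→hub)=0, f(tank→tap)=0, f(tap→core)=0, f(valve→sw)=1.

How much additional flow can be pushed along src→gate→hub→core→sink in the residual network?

1

Residual capacities along the path: src→gate: 2, gate→hub: 4, hub→core: 1, core→sink: 5.
Minimum is 1.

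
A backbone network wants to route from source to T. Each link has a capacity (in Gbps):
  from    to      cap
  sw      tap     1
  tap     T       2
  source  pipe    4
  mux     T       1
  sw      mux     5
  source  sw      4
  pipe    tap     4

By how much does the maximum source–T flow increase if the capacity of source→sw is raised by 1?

Original max flow = 3.
Edge source→sw does not cross the min cut (source side {mux, pipe, source, sw, tap}), so extra capacity there cannot help.
New max flow = 3. Increase = 0.

0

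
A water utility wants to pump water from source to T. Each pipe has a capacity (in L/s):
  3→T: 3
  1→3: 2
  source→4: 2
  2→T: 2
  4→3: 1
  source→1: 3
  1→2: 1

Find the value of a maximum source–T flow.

4

Augment source→1→2→T: bottleneck 1. Total 1.
Augment source→1→3→T: bottleneck 2. Total 3.
Augment source→4→3→T: bottleneck 1. Total 4.
No augmenting path remains in the residual graph.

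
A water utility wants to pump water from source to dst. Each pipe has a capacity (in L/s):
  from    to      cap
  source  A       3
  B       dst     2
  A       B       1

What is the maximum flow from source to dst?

Augment source→A→B→dst: bottleneck 1. Total 1.
No augmenting path remains in the residual graph.

1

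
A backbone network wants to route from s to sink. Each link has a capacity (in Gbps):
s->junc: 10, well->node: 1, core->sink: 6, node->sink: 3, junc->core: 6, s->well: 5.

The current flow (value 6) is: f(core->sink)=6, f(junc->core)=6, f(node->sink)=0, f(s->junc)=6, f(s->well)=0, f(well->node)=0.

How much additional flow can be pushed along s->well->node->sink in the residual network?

1

Residual capacities along the path: s->well: 5, well->node: 1, node->sink: 3.
Minimum is 1.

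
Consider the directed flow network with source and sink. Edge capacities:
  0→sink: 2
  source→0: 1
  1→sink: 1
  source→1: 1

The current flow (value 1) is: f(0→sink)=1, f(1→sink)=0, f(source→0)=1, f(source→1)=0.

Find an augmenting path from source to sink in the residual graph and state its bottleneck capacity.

Residual along source→1→sink: source→1: 1, 1→sink: 1.
Bottleneck = min = 1.

source→1→sink, bottleneck 1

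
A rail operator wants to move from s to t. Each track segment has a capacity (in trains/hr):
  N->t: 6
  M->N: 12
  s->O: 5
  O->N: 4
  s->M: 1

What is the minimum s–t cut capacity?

5

Max flow = 5 (via 2 augmenting paths).
In the residual at optimum, the set reachable from s is {O, s}.
Cut edges: s->M (cap 1), O->N (cap 4). Sum = 5.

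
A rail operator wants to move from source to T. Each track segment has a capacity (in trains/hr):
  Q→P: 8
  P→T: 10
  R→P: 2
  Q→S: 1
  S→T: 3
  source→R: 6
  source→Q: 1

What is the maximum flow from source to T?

Augment source→Q→S→T: bottleneck 1. Total 1.
Augment source→R→P→T: bottleneck 2. Total 3.
No augmenting path remains in the residual graph.

3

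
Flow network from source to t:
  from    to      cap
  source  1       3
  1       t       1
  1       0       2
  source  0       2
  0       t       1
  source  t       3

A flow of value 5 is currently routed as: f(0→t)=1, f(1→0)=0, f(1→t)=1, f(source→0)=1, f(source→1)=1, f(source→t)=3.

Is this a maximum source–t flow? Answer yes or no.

Yes

Residual reachable from source: {0, 1, source}; t is not reachable.
Saturated cut: source→t, 1→t, 0→t with total capacity 5 = current flow value. Flow is maximum.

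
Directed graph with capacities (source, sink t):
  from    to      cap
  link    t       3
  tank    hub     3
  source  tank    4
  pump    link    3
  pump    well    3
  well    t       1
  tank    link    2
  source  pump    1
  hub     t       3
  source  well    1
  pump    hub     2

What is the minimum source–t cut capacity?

Max flow = 6 (via 4 augmenting paths).
In the residual at optimum, the set reachable from source is {source}.
Cut edges: source->tank (cap 4), source->pump (cap 1), source->well (cap 1). Sum = 6.

6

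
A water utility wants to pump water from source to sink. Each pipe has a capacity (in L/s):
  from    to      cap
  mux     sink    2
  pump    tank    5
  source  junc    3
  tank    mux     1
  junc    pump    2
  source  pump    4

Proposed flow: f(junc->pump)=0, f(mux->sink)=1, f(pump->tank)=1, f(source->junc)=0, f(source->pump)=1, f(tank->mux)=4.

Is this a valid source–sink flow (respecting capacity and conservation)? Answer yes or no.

No

Capacity violated on tank->mux: flow 4 > capacity 1.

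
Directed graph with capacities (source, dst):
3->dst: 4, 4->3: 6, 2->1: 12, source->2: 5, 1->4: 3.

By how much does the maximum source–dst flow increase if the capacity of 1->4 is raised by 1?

Original max flow = 3.
After raising cap(1->4), augmenting paths through that edge carry 1 more unit.
New max flow = 4. Increase = 1.

1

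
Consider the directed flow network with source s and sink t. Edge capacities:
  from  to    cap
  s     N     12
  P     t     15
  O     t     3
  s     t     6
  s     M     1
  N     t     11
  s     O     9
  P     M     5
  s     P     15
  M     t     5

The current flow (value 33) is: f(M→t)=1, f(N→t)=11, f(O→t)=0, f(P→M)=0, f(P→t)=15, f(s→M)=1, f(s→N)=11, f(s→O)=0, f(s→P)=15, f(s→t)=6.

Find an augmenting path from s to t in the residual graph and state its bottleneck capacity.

Residual along s→O→t: s→O: 9, O→t: 3.
Bottleneck = min = 3.

s→O→t, bottleneck 3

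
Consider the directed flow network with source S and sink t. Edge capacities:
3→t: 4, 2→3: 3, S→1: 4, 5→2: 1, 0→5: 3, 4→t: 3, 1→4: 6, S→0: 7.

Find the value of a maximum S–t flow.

4

Augment S→1→4→t: bottleneck 3. Total 3.
Augment S→0→5→2→3→t: bottleneck 1. Total 4.
No augmenting path remains in the residual graph.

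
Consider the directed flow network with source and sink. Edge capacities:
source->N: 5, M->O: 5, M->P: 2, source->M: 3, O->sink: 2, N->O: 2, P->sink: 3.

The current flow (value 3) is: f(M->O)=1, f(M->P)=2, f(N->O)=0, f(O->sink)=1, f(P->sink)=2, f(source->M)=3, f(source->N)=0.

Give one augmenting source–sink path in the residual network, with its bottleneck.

Residual along source->N->O->sink: source->N: 5, N->O: 2, O->sink: 1.
Bottleneck = min = 1.

source->N->O->sink, bottleneck 1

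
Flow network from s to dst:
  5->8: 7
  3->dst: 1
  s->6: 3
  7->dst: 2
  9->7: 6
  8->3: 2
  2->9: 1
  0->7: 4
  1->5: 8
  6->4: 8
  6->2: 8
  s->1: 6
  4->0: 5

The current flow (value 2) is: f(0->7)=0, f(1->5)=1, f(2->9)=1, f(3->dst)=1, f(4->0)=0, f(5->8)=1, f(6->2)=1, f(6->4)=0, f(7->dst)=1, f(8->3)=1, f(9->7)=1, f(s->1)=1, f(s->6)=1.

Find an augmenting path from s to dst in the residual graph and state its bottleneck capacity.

s->6->4->0->7->dst, bottleneck 1

Residual along s->6->4->0->7->dst: s->6: 2, 6->4: 8, 4->0: 5, 0->7: 4, 7->dst: 1.
Bottleneck = min = 1.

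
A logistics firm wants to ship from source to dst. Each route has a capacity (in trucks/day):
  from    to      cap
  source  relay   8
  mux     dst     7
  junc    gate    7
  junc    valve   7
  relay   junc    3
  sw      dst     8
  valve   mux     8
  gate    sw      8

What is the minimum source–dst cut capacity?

3

Max flow = 3 (via 1 augmenting path).
In the residual at optimum, the set reachable from source is {relay, source}.
Cut edges: relay->junc (cap 3). Sum = 3.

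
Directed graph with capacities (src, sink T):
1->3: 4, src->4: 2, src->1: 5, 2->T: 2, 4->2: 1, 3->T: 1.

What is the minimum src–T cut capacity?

2

Max flow = 2 (via 2 augmenting paths).
In the residual at optimum, the set reachable from src is {1, 3, 4, src}.
Cut edges: 4->2 (cap 1), 3->T (cap 1). Sum = 2.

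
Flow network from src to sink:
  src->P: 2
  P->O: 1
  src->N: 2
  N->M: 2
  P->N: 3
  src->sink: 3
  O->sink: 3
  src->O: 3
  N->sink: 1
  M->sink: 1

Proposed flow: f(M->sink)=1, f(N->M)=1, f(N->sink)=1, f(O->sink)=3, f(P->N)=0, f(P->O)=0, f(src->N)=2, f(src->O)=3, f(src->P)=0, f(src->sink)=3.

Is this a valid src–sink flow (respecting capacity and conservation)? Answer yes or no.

Yes

Every edge has 0 ≤ f(e) ≤ cap(e).
At each intermediate node, inflow equals outflow.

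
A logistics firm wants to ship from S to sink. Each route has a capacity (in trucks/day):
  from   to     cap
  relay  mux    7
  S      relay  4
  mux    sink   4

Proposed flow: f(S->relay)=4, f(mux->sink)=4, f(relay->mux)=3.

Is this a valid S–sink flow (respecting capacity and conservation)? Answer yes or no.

No

Conservation fails at relay: inflow 4 ≠ outflow 3.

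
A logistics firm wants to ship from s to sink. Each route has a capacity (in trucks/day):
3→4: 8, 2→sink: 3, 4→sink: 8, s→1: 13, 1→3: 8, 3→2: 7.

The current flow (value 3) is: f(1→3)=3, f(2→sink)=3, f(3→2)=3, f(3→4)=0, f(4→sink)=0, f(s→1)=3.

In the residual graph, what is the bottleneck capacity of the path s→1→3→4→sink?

5

Residual capacities along the path: s→1: 10, 1→3: 5, 3→4: 8, 4→sink: 8.
Minimum is 5.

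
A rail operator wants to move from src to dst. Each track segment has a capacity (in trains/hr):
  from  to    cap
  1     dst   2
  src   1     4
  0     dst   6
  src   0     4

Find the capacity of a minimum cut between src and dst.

6

Max flow = 6 (via 2 augmenting paths).
In the residual at optimum, the set reachable from src is {1, src}.
Cut edges: src→0 (cap 4), 1→dst (cap 2). Sum = 6.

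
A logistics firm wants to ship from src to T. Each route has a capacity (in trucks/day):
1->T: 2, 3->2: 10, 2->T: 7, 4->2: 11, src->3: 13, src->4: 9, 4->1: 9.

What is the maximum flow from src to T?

9

Augment src->4->1->T: bottleneck 2. Total 2.
Augment src->4->2->T: bottleneck 7. Total 9.
No augmenting path remains in the residual graph.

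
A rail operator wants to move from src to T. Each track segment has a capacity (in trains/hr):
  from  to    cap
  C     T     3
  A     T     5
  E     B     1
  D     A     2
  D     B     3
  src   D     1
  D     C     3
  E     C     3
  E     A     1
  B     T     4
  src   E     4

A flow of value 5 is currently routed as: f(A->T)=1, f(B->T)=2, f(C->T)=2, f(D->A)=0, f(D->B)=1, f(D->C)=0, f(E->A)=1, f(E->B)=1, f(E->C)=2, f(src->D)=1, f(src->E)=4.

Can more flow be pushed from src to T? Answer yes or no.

No

Residual reachable from src: {src}; T is not reachable.
Saturated cut: src->E, src->D with total capacity 5 = current flow value. Flow is maximum.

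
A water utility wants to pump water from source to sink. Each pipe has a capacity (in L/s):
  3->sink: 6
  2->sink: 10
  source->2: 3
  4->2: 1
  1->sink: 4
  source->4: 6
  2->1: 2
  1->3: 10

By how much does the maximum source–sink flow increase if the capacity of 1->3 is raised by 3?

0

Original max flow = 4.
Edge 1->3 does not cross the min cut (source side {4, source}), so extra capacity there cannot help.
New max flow = 4. Increase = 0.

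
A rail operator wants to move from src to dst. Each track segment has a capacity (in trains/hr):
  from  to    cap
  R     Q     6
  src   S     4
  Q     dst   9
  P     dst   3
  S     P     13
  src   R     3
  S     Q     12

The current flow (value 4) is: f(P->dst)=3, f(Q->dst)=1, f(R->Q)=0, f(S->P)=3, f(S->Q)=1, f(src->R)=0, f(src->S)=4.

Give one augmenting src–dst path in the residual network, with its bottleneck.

src->R->Q->dst, bottleneck 3

Residual along src->R->Q->dst: src->R: 3, R->Q: 6, Q->dst: 8.
Bottleneck = min = 3.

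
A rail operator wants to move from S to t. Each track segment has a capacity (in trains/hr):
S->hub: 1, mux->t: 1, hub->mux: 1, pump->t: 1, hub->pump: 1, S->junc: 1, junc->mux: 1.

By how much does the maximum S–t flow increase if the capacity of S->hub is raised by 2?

Original max flow = 2.
Even with extra capacity on S->hub, another cut of capacity 2 remains binding.
New max flow = 2. Increase = 0.

0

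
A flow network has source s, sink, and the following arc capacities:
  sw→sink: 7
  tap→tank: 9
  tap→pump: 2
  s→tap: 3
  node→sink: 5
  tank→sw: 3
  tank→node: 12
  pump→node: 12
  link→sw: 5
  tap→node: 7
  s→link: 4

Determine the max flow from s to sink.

Augment s→tap→node→sink: bottleneck 3. Total 3.
Augment s→link→sw→sink: bottleneck 4. Total 7.
No augmenting path remains in the residual graph.

7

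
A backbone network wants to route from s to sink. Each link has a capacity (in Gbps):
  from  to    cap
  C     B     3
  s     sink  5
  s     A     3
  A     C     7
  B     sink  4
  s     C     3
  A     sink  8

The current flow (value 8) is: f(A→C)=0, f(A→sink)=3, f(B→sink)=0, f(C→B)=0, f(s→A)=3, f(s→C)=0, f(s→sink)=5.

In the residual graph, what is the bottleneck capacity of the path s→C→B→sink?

Residual capacities along the path: s→C: 3, C→B: 3, B→sink: 4.
Minimum is 3.

3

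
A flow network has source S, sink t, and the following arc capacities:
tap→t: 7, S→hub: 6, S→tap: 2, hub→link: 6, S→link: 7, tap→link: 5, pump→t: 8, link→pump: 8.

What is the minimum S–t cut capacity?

10

Max flow = 10 (via 3 augmenting paths).
In the residual at optimum, the set reachable from S is {S, hub, link}.
Cut edges: S→tap (cap 2), link→pump (cap 8). Sum = 10.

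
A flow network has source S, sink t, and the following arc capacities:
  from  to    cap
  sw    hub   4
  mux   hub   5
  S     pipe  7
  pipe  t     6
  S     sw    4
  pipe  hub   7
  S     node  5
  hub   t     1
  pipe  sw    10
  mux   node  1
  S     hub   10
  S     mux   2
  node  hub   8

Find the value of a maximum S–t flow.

Augment S→pipe→t: bottleneck 6. Total 6.
Augment S→hub→t: bottleneck 1. Total 7.
No augmenting path remains in the residual graph.

7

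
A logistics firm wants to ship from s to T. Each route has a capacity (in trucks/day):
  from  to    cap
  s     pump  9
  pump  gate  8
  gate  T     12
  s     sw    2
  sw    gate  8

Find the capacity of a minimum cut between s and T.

10

Max flow = 10 (via 2 augmenting paths).
In the residual at optimum, the set reachable from s is {pump, s}.
Cut edges: s->sw (cap 2), pump->gate (cap 8). Sum = 10.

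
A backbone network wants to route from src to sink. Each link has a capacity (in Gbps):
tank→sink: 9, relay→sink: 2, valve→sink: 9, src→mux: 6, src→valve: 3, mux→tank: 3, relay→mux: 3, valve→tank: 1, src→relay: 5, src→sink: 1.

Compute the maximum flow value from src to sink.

Augment src→sink: bottleneck 1. Total 1.
Augment src→relay→sink: bottleneck 2. Total 3.
Augment src→valve→sink: bottleneck 3. Total 6.
Augment src→mux→tank→sink: bottleneck 3. Total 9.
No augmenting path remains in the residual graph.

9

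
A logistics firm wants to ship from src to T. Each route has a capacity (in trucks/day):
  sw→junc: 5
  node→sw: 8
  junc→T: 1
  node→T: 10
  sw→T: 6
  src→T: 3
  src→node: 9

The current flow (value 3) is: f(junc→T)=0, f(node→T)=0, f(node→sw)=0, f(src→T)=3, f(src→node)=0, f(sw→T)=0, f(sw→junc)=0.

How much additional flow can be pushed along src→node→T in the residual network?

Residual capacities along the path: src→node: 9, node→T: 10.
Minimum is 9.

9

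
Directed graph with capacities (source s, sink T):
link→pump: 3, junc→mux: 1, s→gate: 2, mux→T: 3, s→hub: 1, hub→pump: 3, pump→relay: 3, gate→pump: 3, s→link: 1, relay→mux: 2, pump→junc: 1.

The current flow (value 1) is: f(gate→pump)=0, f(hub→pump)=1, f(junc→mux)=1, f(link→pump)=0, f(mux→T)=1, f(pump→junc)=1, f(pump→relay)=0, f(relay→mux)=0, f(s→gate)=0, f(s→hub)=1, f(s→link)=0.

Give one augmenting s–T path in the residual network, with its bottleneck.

s→link→pump→relay→mux→T, bottleneck 1

Residual along s→link→pump→relay→mux→T: s→link: 1, link→pump: 3, pump→relay: 3, relay→mux: 2, mux→T: 2.
Bottleneck = min = 1.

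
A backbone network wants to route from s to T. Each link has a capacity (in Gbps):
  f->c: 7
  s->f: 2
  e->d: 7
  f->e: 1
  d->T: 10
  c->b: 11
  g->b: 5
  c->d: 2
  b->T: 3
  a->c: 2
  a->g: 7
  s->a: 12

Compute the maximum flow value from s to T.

6

Augment s->f->e->d->T: bottleneck 1. Total 1.
Augment s->f->c->d->T: bottleneck 1. Total 2.
Augment s->a->c->d->T: bottleneck 1. Total 3.
Augment s->a->c->b->T: bottleneck 1. Total 4.
Augment s->a->g->b->T: bottleneck 2. Total 6.
No augmenting path remains in the residual graph.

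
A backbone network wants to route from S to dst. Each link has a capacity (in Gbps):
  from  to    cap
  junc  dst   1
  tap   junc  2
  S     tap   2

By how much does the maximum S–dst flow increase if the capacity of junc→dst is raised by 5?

Original max flow = 1.
After raising cap(junc→dst), augmenting paths through that edge carry 1 more unit.
New max flow = 2. Increase = 1.

1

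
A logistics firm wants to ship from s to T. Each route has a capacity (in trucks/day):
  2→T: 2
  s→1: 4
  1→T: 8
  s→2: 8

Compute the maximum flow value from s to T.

6

Augment s→2→T: bottleneck 2. Total 2.
Augment s→1→T: bottleneck 4. Total 6.
No augmenting path remains in the residual graph.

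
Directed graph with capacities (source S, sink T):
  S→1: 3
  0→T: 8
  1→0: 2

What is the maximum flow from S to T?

2

Augment S→1→0→T: bottleneck 2. Total 2.
No augmenting path remains in the residual graph.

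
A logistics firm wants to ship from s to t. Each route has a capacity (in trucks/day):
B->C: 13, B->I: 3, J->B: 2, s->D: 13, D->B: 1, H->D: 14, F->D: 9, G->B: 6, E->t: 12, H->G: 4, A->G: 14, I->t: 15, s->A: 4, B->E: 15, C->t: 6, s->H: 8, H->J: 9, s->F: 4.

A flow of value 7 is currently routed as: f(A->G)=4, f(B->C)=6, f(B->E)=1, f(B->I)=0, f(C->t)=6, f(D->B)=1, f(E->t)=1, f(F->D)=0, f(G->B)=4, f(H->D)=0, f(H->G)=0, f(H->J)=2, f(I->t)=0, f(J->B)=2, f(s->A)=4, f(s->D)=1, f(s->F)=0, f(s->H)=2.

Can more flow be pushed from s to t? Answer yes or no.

Yes

Residual path s->H->G->B->E->t has bottleneck 2 > 0.
Pushing 2 along it raises the flow to 9, so the given flow is not maximum.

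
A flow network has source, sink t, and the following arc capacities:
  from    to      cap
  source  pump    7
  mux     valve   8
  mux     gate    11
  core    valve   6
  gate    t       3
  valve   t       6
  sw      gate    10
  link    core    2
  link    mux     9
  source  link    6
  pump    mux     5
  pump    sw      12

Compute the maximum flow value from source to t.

9

Augment source→pump→sw→gate→t: bottleneck 3. Total 3.
Augment source→pump→mux→valve→t: bottleneck 4. Total 7.
Augment source→link→mux→valve→t: bottleneck 2. Total 9.
No augmenting path remains in the residual graph.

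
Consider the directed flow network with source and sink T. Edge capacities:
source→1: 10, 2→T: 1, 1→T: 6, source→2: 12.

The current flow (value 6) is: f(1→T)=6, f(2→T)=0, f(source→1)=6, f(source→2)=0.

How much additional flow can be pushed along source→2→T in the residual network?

1

Residual capacities along the path: source→2: 12, 2→T: 1.
Minimum is 1.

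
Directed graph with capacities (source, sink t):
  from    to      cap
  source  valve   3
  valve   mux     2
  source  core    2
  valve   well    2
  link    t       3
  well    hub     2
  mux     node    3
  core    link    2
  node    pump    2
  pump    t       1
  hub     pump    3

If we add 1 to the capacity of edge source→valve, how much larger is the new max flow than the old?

Original max flow = 3.
Edge source→valve does not cross the min cut (source side {hub, mux, node, pump, source, valve, well}), so extra capacity there cannot help.
New max flow = 3. Increase = 0.

0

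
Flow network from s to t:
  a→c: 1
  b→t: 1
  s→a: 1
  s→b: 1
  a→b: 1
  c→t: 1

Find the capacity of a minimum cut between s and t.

2

Max flow = 2 (via 2 augmenting paths).
In the residual at optimum, the set reachable from s is {s}.
Cut edges: s→a (cap 1), s→b (cap 1). Sum = 2.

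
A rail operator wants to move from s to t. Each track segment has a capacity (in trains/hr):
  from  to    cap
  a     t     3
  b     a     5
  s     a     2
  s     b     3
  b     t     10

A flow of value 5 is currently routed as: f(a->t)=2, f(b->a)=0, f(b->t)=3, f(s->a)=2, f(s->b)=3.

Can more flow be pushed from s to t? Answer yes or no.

Residual reachable from s: {s}; t is not reachable.
Saturated cut: s->b, s->a with total capacity 5 = current flow value. Flow is maximum.

No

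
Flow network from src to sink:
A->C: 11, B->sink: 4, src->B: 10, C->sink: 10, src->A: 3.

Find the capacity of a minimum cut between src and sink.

Max flow = 7 (via 2 augmenting paths).
In the residual at optimum, the set reachable from src is {B, src}.
Cut edges: src->A (cap 3), B->sink (cap 4). Sum = 7.

7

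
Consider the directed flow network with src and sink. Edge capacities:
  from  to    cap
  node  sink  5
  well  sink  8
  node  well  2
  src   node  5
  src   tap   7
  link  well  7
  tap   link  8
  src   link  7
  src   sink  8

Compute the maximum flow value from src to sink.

Augment src->sink: bottleneck 8. Total 8.
Augment src->node->sink: bottleneck 5. Total 13.
Augment src->link->well->sink: bottleneck 7. Total 20.
No augmenting path remains in the residual graph.

20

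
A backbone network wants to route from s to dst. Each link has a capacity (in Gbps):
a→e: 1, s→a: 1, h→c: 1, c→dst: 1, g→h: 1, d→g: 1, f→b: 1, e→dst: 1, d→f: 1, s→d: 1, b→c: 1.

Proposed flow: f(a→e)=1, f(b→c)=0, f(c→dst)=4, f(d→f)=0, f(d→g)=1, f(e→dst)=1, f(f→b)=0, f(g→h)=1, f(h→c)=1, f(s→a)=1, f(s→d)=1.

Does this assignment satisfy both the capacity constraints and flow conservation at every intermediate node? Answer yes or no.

Capacity violated on c→dst: flow 4 > capacity 1.

No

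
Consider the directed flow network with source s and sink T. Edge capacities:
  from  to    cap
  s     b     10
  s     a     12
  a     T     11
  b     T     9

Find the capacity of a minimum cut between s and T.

20

Max flow = 20 (via 2 augmenting paths).
In the residual at optimum, the set reachable from s is {a, b, s}.
Cut edges: b->T (cap 9), a->T (cap 11). Sum = 20.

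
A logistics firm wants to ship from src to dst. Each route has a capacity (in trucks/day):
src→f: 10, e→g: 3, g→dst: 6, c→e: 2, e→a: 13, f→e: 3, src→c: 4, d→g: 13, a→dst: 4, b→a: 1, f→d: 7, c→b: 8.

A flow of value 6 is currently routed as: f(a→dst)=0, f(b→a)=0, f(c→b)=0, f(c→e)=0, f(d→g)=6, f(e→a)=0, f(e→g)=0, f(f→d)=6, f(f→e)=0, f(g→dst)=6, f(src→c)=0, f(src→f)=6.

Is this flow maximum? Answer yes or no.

No

Residual path src→f→e→a→dst has bottleneck 3 > 0.
Pushing 3 along it raises the flow to 9, so the given flow is not maximum.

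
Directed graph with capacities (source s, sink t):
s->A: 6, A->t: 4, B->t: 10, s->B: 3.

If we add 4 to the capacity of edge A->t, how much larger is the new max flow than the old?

2

Original max flow = 7.
After raising cap(A->t), augmenting paths through that edge carry 2 more units.
New max flow = 9. Increase = 2.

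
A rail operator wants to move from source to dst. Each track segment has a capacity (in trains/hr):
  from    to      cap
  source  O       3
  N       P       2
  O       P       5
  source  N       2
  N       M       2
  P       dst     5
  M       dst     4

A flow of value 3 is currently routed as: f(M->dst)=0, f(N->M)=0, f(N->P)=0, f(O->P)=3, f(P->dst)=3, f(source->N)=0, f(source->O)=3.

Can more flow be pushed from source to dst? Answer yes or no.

Yes

Residual path source->N->P->dst has bottleneck 2 > 0.
Pushing 2 along it raises the flow to 5, so the given flow is not maximum.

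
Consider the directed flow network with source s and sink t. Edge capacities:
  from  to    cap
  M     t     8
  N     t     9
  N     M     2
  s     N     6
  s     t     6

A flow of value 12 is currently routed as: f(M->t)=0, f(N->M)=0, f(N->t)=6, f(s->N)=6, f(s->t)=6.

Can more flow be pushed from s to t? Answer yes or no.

Residual reachable from s: {s}; t is not reachable.
Saturated cut: s->N, s->t with total capacity 12 = current flow value. Flow is maximum.

No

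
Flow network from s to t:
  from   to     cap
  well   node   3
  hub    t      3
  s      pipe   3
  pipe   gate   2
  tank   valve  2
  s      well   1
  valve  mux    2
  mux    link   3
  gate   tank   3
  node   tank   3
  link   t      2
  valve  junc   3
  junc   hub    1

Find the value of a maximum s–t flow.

2

Augment s→well→node→tank→valve→mux→link→t: bottleneck 1. Total 1.
Augment s→pipe→gate→tank→valve→mux→link→t: bottleneck 1. Total 2.
No augmenting path remains in the residual graph.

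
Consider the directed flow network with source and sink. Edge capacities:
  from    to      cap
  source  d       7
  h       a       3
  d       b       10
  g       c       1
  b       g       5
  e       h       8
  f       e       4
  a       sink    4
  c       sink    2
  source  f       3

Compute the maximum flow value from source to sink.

Augment source→d→b→g→c→sink: bottleneck 1. Total 1.
Augment source→f→e→h→a→sink: bottleneck 3. Total 4.
No augmenting path remains in the residual graph.

4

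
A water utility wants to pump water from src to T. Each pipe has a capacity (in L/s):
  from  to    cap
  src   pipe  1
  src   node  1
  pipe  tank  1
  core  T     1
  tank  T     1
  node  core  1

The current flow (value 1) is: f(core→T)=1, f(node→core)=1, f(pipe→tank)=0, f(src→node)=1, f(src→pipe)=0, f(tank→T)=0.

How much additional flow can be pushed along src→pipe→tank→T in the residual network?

1

Residual capacities along the path: src→pipe: 1, pipe→tank: 1, tank→T: 1.
Minimum is 1.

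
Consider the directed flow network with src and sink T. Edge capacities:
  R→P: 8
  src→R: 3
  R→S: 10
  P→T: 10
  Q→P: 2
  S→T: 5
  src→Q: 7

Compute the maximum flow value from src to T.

Augment src→Q→P→T: bottleneck 2. Total 2.
Augment src→R→P→T: bottleneck 3. Total 5.
No augmenting path remains in the residual graph.

5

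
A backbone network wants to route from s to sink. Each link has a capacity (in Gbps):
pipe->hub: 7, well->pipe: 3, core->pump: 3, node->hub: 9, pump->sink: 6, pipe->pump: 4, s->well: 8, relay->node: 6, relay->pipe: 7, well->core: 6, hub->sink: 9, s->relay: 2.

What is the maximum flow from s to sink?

Augment s->well->core->pump->sink: bottleneck 3. Total 3.
Augment s->well->pipe->pump->sink: bottleneck 3. Total 6.
Augment s->relay->pipe->hub->sink: bottleneck 2. Total 8.
No augmenting path remains in the residual graph.

8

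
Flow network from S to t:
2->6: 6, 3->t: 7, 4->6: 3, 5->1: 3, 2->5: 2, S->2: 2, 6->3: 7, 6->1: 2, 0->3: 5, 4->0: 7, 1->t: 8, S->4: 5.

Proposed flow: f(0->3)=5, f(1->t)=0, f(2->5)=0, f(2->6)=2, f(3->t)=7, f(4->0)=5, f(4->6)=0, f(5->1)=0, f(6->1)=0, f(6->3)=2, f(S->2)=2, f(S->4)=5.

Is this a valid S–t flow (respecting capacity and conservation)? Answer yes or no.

Every edge has 0 ≤ f(e) ≤ cap(e).
At each intermediate node, inflow equals outflow.

Yes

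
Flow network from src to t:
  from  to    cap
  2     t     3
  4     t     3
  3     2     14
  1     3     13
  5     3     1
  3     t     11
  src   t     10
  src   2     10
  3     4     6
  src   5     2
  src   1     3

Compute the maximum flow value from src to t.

17

Augment src->t: bottleneck 10. Total 10.
Augment src->2->t: bottleneck 3. Total 13.
Augment src->1->3->t: bottleneck 3. Total 16.
Augment src->5->3->t: bottleneck 1. Total 17.
No augmenting path remains in the residual graph.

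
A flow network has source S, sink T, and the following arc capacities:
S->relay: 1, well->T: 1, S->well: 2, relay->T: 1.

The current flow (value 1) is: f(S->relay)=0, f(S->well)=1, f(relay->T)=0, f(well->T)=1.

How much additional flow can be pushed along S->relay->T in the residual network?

Residual capacities along the path: S->relay: 1, relay->T: 1.
Minimum is 1.

1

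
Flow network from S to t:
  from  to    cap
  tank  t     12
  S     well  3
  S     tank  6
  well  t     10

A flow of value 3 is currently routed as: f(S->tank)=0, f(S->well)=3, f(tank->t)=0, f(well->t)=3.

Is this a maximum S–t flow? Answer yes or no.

No

Residual path S->tank->t has bottleneck 6 > 0.
Pushing 6 along it raises the flow to 9, so the given flow is not maximum.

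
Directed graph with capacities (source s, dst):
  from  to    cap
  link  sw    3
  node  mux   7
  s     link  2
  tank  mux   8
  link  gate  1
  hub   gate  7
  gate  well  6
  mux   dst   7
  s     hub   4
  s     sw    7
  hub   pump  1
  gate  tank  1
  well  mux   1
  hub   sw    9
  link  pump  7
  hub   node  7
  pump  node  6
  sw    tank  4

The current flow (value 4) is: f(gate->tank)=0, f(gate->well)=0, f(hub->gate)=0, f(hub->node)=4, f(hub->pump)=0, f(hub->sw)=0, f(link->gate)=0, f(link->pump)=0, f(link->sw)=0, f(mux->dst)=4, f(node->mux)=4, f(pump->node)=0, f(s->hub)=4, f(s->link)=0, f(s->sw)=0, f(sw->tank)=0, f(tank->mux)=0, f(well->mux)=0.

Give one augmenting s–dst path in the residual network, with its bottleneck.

Residual along s->sw->tank->mux->dst: s->sw: 7, sw->tank: 4, tank->mux: 8, mux->dst: 3.
Bottleneck = min = 3.

s->sw->tank->mux->dst, bottleneck 3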